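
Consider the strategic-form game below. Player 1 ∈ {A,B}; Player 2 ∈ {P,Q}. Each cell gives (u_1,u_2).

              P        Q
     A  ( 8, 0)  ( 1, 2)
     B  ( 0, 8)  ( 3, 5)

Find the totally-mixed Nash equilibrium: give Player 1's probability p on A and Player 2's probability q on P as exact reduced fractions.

P1 indiff ⇒ q·8+(1-q)·1 = q·0+(1-q)·3 ⇒ q(8) = (1-q)(2) ⇒ q = 1/5
P2 indiff ⇒ p·0+(1-p)·8 = p·2+(1-p)·5 ⇒ p(-2) = (1-p)(-3) ⇒ p = 3/5

(p,q) = (3/5, 1/5)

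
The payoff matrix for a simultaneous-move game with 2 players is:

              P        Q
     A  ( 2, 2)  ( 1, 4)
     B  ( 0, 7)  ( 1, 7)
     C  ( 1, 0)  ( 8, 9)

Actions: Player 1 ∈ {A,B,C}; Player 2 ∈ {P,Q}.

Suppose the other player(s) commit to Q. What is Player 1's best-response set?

BR_1 = {C}

u_1(A vs Q) = 1
u_1(B vs Q) = 1
u_1(C vs Q) = 8
max payoff 8 at {C}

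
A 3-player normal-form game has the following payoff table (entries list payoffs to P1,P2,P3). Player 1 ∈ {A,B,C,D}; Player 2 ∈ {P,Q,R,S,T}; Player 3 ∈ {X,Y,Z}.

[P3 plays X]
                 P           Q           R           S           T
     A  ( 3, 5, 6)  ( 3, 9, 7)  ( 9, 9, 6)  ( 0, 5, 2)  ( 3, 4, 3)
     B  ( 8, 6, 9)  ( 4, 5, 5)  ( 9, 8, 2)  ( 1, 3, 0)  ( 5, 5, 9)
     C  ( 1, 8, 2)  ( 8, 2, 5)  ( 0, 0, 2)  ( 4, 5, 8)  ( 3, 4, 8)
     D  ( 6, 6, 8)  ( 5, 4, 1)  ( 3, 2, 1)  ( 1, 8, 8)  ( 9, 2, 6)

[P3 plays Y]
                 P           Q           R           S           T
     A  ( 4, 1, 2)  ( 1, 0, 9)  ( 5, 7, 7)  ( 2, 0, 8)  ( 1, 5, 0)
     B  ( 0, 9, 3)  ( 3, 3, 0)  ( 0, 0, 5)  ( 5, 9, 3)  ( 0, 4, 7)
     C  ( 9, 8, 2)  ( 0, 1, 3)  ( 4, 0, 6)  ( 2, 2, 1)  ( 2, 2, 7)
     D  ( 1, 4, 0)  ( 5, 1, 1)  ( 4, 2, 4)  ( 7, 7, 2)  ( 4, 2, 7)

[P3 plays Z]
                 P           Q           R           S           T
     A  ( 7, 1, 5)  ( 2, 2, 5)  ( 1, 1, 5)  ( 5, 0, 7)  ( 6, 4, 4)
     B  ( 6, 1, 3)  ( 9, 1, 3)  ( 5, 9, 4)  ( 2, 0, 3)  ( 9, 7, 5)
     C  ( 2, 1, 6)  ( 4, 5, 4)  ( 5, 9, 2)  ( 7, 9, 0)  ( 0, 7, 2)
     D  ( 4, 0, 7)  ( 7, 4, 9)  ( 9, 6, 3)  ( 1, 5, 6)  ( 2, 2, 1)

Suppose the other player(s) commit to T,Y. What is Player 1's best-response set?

u_1(A vs T,Y) = 1
u_1(B vs T,Y) = 0
u_1(C vs T,Y) = 2
u_1(D vs T,Y) = 4
max payoff 4 at {D}

argmax u_1 = {D}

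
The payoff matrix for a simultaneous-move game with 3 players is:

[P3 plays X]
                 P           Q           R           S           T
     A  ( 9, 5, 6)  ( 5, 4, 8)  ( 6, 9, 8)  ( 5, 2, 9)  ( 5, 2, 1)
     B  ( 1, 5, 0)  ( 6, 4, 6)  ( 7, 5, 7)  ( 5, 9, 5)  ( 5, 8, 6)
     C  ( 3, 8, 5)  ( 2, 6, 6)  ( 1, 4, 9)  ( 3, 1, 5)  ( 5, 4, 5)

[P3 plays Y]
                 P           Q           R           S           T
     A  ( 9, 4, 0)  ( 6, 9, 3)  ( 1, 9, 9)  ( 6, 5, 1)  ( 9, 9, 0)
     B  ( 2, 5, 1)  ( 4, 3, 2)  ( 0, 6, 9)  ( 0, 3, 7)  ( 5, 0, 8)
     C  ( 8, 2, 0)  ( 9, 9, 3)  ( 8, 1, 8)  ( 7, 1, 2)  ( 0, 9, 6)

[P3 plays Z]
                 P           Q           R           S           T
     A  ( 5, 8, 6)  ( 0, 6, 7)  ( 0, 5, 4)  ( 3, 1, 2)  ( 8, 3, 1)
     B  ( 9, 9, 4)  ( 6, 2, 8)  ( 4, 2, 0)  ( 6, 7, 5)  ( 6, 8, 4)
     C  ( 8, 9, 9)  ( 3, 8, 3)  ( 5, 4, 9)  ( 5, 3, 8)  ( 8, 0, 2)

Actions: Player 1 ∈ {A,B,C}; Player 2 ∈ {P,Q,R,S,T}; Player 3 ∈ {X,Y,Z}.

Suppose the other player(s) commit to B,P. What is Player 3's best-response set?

u_3(X vs B,P) = 0
u_3(Y vs B,P) = 1
u_3(Z vs B,P) = 4
max payoff 4 at {Z}

P3 best: {Z}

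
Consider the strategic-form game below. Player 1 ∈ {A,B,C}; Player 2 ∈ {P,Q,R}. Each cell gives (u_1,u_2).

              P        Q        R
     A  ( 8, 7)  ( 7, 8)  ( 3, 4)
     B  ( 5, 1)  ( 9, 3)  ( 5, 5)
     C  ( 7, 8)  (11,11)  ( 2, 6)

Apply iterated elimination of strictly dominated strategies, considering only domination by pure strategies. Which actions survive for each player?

Remaining: P1:{B,C} P2:{Q,R}

P2 drop P (Q beats it: A:8>7 B:3>1 C:11>8)
P1 drop A (B beats it: Q:9>7 R:5>3)
P1→{B,C} P2→{Q,R}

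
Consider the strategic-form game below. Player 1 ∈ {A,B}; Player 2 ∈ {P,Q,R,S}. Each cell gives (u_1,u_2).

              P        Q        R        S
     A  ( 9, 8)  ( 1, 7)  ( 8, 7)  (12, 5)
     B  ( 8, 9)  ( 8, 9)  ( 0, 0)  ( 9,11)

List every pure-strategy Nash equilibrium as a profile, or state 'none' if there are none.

(A,P): NE
(A,Q): not NE [P1→B gives 8>1; P2→P gives 8>7]
(A,R): not NE [P2→P gives 8>7]
(A,S): not NE [P2→P gives 8>5]
(B,P): not NE [P1→A gives 9>8; P2→S gives 11>9]
(B,Q): not NE [P2→S gives 11>9]
(B,R): not NE [P1→A gives 8>0; P2→S gives 11>0]
(B,S): not NE [P1→A gives 12>9]

Nash profiles: (A,P)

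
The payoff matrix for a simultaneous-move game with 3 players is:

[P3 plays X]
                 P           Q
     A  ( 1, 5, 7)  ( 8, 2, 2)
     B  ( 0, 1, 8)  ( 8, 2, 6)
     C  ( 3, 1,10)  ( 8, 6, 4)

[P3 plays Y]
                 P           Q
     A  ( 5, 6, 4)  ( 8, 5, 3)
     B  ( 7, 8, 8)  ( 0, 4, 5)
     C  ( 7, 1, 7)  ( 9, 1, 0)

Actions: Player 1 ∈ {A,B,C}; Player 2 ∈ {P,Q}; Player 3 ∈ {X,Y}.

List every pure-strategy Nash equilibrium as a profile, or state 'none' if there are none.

NE set: (B,P,Y), (B,Q,X), (C,Q,X)

(A,P,X): not NE [P1→C gives 3>1]
(A,P,Y): not NE [P1→C gives 7>5; P3→X gives 7>4]
(A,Q,X): not NE [P2→P gives 5>2; P3→Y gives 3>2]
(A,Q,Y): not NE [P1→C gives 9>8; P2→P gives 6>5]
(B,P,X): not NE [P1→C gives 3>0; P2→Q gives 2>1]
(B,P,Y): NE
(B,Q,X): NE
(B,Q,Y): not NE [P1→C gives 9>0; P2→P gives 8>4; P3→X gives 6>5]
(C,P,X): not NE [P2→Q gives 6>1]
(C,P,Y): not NE [P3→X gives 10>7]
(C,Q,X): NE
(C,Q,Y): not NE [P3→X gives 4>0]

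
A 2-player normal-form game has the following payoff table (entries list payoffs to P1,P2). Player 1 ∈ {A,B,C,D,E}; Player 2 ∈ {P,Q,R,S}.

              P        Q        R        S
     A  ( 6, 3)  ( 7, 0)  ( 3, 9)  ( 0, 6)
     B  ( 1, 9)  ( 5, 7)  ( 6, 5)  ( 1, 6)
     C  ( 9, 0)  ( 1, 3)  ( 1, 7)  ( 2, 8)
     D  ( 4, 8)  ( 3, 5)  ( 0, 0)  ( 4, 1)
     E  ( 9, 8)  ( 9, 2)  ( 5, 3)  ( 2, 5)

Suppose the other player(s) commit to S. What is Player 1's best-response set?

u_1(A vs S) = 0
u_1(B vs S) = 1
u_1(C vs S) = 2
u_1(D vs S) = 4
u_1(E vs S) = 2
max payoff 4 at {D}

BR_1 = {D}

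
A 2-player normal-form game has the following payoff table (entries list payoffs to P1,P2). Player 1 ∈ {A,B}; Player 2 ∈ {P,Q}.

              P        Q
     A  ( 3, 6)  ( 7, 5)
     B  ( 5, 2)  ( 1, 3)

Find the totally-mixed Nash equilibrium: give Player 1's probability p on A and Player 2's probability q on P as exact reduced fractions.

(p,q) = (1/2, 3/4)

P1 indiff ⇒ q·3+(1-q)·7 = q·5+(1-q)·1 ⇒ q(-2) = (1-q)(-6) ⇒ q = 3/4
P2 indiff ⇒ p·6+(1-p)·2 = p·5+(1-p)·3 ⇒ p(1) = (1-p)(1) ⇒ p = 1/2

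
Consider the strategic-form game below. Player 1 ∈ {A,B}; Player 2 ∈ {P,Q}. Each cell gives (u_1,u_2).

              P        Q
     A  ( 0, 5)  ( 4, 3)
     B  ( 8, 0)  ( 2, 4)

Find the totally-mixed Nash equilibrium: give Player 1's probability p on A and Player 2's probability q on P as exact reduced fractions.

p=2/3, q=1/5

P1 indiff ⇒ q·0+(1-q)·4 = q·8+(1-q)·2 ⇒ q(-8) = (1-q)(-2) ⇒ q = 1/5
P2 indiff ⇒ p·5+(1-p)·0 = p·3+(1-p)·4 ⇒ p(2) = (1-p)(4) ⇒ p = 2/3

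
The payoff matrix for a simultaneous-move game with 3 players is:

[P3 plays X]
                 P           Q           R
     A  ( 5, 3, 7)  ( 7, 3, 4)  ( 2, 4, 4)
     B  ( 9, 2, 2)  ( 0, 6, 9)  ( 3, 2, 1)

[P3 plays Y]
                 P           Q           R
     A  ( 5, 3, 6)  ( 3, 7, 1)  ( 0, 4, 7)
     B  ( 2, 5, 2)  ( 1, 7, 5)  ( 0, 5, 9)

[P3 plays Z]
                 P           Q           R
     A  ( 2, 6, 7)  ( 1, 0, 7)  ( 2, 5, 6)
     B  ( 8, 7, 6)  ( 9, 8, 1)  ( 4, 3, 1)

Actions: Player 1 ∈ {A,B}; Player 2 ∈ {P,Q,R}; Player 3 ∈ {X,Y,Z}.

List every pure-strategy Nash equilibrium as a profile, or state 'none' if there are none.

(A,P,X): not NE [P1→B gives 9>5; P2→R gives 4>3]
(A,P,Y): not NE [P2→Q gives 7>3; P3→Z gives 7>6]
(A,P,Z): not NE [P1→B gives 8>2]
(A,Q,X): not NE [P2→R gives 4>3; P3→Z gives 7>4]
(A,Q,Y): not NE [P3→Z gives 7>1]
(A,Q,Z): not NE [P1→B gives 9>1; P2→P gives 6>0]
(A,R,X): not NE [P1→B gives 3>2; P3→Y gives 7>4]
(A,R,Y): not NE [P2→Q gives 7>4]
(A,R,Z): not NE [P1→B gives 4>2; P2→P gives 6>5; P3→Y gives 7>6]
(B,P,X): not NE [P2→Q gives 6>2; P3→Z gives 6>2]
(B,P,Y): not NE [P1→A gives 5>2; P2→Q gives 7>5; P3→Z gives 6>2]
(B,P,Z): not NE [P2→Q gives 8>7]
(B,Q,X): not NE [P1→A gives 7>0]
(B,Q,Y): not NE [P1→A gives 3>1; P3→X gives 9>5]
(B,Q,Z): not NE [P3→X gives 9>1]
(B,R,X): not NE [P2→Q gives 6>2; P3→Y gives 9>1]
(B,R,Y): not NE [P2→Q gives 7>5]
(B,R,Z): not NE [P2→Q gives 8>3; P3→Y gives 9>1]

Equilibria: none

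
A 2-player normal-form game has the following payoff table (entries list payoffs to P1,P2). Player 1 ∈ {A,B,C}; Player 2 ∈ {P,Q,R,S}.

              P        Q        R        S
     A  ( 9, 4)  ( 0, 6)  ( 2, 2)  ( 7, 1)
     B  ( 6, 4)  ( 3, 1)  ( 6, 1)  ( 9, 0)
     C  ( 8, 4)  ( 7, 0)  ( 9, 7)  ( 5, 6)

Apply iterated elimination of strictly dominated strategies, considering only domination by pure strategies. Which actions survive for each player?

P2 drop S (R beats it: A:2>1 B:1>0 C:7>6)
P1 drop B (C beats it: P:8>6 Q:7>3 R:9>6)
P1→{A,C} P2→{P,Q,R}

Remaining: P1:{A,C} P2:{P,Q,R}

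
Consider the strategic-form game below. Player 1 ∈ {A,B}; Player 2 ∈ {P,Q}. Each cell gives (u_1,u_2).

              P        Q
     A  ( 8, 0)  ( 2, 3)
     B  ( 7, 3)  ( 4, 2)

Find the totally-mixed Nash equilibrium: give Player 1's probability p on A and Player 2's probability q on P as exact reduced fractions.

P1 indiff ⇒ q·8+(1-q)·2 = q·7+(1-q)·4 ⇒ q(1) = (1-q)(2) ⇒ q = 2/3
P2 indiff ⇒ p·0+(1-p)·3 = p·3+(1-p)·2 ⇒ p(-3) = (1-p)(-1) ⇒ p = 1/4

P1 mixes 1/4 on A; P2 mixes 2/3 on P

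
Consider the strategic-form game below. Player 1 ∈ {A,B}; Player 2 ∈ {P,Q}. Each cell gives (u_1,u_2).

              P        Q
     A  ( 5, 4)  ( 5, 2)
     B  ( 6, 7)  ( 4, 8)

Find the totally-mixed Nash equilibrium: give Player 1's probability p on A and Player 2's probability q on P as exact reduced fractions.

P1 indiff ⇒ q·5+(1-q)·5 = q·6+(1-q)·4 ⇒ q(-1) = (1-q)(-1) ⇒ q = 1/2
P2 indiff ⇒ p·4+(1-p)·7 = p·2+(1-p)·8 ⇒ p(2) = (1-p)(1) ⇒ p = 1/3

P1 mixes 1/3 on A; P2 mixes 1/2 on P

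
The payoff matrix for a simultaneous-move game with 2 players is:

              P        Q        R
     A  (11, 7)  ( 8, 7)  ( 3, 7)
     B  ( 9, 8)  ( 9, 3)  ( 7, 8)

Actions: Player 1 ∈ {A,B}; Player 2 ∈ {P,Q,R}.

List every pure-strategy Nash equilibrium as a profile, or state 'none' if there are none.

(A,P): NE
(A,Q): not NE [P1→B gives 9>8]
(A,R): not NE [P1→B gives 7>3]
(B,P): not NE [P1→A gives 11>9]
(B,Q): not NE [P2→R gives 8>3]
(B,R): NE

PSNE = {(A,P), (B,R)}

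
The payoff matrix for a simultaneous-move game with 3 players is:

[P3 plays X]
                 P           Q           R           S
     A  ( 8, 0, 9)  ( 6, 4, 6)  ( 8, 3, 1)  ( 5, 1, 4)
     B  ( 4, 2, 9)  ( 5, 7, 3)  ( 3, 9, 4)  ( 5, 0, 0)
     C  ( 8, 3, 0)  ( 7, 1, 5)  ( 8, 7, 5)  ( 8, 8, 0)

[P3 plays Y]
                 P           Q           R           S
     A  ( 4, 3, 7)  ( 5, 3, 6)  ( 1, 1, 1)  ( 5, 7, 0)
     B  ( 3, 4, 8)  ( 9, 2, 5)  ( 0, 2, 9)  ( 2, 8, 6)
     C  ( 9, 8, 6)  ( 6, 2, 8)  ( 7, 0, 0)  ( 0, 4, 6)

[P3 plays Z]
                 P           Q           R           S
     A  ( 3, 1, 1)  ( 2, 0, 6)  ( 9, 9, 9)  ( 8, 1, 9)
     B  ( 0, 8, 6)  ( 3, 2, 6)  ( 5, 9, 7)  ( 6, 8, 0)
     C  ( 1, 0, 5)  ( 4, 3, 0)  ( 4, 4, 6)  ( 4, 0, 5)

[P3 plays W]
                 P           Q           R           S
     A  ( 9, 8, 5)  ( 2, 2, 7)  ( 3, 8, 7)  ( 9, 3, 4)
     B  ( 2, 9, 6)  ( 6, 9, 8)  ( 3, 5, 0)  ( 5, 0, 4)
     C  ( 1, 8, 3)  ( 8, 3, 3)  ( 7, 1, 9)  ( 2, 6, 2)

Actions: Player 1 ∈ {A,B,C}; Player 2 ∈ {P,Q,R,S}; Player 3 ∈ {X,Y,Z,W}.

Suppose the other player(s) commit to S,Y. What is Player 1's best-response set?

u_1(A vs S,Y) = 5
u_1(B vs S,Y) = 2
u_1(C vs S,Y) = 0
max payoff 5 at {A}

argmax u_1 = {A}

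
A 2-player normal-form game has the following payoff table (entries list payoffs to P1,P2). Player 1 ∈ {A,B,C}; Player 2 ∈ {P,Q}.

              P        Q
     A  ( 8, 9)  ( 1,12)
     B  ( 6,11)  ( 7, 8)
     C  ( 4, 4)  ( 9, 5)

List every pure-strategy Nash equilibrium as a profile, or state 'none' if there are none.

Nash profiles: (C,Q)

(A,P): not NE [P2→Q gives 12>9]
(A,Q): not NE [P1→C gives 9>1]
(B,P): not NE [P1→A gives 8>6]
(B,Q): not NE [P1→C gives 9>7; P2→P gives 11>8]
(C,P): not NE [P1→A gives 8>4; P2→Q gives 5>4]
(C,Q): NE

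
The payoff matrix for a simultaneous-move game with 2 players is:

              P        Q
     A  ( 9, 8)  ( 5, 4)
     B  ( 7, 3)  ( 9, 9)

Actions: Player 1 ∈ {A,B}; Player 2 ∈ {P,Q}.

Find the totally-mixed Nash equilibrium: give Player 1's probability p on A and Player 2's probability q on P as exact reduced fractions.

P1 mixes 3/5 on A; P2 mixes 2/3 on P

P1 indiff ⇒ q·9+(1-q)·5 = q·7+(1-q)·9 ⇒ q(2) = (1-q)(4) ⇒ q = 2/3
P2 indiff ⇒ p·8+(1-p)·3 = p·4+(1-p)·9 ⇒ p(4) = (1-p)(6) ⇒ p = 3/5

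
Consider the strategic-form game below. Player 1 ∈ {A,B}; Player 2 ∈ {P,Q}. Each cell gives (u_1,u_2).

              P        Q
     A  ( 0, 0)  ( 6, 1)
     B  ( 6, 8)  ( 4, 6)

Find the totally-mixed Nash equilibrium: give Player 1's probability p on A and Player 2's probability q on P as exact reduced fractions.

P1 indiff ⇒ q·0+(1-q)·6 = q·6+(1-q)·4 ⇒ q(-6) = (1-q)(-2) ⇒ q = 1/4
P2 indiff ⇒ p·0+(1-p)·8 = p·1+(1-p)·6 ⇒ p(-1) = (1-p)(-2) ⇒ p = 2/3

p=2/3, q=1/4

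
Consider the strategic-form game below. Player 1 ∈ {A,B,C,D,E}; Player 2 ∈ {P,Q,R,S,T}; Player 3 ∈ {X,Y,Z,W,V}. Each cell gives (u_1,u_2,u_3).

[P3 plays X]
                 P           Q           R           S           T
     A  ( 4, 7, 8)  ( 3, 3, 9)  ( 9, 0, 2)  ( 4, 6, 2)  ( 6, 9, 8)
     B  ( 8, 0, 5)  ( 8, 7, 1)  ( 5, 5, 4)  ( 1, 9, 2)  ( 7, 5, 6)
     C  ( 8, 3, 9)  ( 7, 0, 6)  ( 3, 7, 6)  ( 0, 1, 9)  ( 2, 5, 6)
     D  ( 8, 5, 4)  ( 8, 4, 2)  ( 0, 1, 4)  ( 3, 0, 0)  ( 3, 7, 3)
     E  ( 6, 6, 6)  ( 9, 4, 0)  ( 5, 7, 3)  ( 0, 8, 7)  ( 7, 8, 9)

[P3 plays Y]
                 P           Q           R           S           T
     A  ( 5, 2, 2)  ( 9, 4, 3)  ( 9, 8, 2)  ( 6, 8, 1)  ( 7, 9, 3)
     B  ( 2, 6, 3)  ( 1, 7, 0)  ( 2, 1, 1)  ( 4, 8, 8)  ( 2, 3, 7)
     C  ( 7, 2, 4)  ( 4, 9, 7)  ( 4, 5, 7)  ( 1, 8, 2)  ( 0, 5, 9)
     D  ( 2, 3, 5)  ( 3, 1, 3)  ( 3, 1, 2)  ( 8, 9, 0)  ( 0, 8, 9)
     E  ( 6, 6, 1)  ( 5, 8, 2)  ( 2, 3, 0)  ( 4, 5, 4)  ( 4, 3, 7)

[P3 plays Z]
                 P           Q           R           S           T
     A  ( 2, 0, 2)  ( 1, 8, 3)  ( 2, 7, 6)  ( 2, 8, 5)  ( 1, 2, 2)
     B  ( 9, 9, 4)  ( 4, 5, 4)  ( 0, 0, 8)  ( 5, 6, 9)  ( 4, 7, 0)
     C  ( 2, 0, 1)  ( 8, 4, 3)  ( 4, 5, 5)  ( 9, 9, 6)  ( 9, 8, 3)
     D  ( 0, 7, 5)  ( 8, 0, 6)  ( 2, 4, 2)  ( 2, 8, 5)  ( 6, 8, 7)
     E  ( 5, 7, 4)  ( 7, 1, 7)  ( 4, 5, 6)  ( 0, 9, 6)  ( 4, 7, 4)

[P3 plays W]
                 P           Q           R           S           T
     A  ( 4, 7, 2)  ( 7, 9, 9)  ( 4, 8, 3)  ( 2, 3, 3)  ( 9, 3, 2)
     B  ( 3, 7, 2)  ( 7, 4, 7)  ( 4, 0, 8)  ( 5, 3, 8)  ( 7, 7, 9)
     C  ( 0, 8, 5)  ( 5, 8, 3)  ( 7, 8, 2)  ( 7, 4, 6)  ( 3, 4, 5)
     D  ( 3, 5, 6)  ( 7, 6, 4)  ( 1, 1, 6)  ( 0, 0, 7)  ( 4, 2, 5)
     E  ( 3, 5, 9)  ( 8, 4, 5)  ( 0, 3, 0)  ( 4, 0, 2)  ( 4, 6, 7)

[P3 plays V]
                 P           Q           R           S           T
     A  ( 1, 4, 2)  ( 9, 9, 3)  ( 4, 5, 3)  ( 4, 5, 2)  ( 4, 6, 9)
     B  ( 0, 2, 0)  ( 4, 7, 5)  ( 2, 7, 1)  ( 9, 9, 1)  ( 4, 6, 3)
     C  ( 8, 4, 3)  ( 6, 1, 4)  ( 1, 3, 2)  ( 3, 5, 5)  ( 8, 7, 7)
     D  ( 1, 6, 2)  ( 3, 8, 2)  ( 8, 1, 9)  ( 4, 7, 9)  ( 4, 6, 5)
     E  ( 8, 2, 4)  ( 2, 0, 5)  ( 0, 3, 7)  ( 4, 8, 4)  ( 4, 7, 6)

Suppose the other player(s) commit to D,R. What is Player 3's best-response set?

u_3(X vs D,R) = 4
u_3(Y vs D,R) = 2
u_3(Z vs D,R) = 2
u_3(W vs D,R) = 6
u_3(V vs D,R) = 9
max payoff 9 at {V}

BR_3 = {V}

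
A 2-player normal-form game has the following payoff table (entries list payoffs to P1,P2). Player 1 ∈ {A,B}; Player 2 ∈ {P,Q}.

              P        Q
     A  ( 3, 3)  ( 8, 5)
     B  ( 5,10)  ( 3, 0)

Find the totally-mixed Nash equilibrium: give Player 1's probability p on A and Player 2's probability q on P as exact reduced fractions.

P1 indiff ⇒ q·3+(1-q)·8 = q·5+(1-q)·3 ⇒ q(-2) = (1-q)(-5) ⇒ q = 5/7
P2 indiff ⇒ p·3+(1-p)·10 = p·5+(1-p)·0 ⇒ p(-2) = (1-p)(-10) ⇒ p = 5/6

p=5/6, q=5/7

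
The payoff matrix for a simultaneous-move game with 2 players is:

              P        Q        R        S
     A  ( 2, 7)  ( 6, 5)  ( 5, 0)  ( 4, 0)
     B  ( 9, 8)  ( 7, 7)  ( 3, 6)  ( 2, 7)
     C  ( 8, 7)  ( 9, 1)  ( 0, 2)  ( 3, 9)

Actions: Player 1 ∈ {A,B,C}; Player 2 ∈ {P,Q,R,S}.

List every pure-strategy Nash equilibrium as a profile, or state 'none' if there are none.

NE set: (B,P)

(A,P): not NE [P1→B gives 9>2]
(A,Q): not NE [P1→C gives 9>6; P2→P gives 7>5]
(A,R): not NE [P2→P gives 7>0]
(A,S): not NE [P2→P gives 7>0]
(B,P): NE
(B,Q): not NE [P1→C gives 9>7; P2→P gives 8>7]
(B,R): not NE [P1→A gives 5>3; P2→P gives 8>6]
(B,S): not NE [P1→A gives 4>2; P2→P gives 8>7]
(C,P): not NE [P1→B gives 9>8; P2→S gives 9>7]
(C,Q): not NE [P2→S gives 9>1]
(C,R): not NE [P1→A gives 5>0; P2→S gives 9>2]
(C,S): not NE [P1→A gives 4>3]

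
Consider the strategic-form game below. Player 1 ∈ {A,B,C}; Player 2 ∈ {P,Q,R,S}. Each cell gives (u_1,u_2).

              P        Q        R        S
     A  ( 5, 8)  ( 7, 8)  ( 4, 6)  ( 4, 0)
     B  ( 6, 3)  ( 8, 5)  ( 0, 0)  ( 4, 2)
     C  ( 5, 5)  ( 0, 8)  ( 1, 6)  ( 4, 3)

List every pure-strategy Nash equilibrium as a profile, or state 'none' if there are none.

NE set: (B,Q)

(A,P): not NE [P1→B gives 6>5]
(A,Q): not NE [P1→B gives 8>7]
(A,R): not NE [P2→Q gives 8>6]
(A,S): not NE [P2→Q gives 8>0]
(B,P): not NE [P2→Q gives 5>3]
(B,Q): NE
(B,R): not NE [P1→A gives 4>0; P2→Q gives 5>0]
(B,S): not NE [P2→Q gives 5>2]
(C,P): not NE [P1→B gives 6>5; P2→Q gives 8>5]
(C,Q): not NE [P1→B gives 8>0]
(C,R): not NE [P1→A gives 4>1; P2→Q gives 8>6]
(C,S): not NE [P2→Q gives 8>3]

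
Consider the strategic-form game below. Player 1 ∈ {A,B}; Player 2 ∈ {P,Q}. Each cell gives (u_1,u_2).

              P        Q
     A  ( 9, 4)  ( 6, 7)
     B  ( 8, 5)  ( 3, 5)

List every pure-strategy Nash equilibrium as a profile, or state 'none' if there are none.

Nash profiles: (A,Q)

(A,P): not NE [P2→Q gives 7>4]
(A,Q): NE
(B,P): not NE [P1→A gives 9>8]
(B,Q): not NE [P1→A gives 6>3]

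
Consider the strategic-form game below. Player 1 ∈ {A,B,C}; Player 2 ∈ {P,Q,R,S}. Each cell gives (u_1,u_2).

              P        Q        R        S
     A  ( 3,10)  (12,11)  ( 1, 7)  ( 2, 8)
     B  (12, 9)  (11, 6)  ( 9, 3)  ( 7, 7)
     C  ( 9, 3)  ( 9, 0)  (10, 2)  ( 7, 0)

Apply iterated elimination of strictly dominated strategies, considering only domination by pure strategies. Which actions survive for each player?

IESDS → P1:{A,B} P2:{P,Q}

P2 drop R (P beats it: A:10>7 B:9>3 C:3>2)
P2 drop S (P beats it: A:10>8 B:9>7 C:3>0)
P1 drop C (B beats it: P:12>9 Q:11>9)
P1→{A,B} P2→{P,Q}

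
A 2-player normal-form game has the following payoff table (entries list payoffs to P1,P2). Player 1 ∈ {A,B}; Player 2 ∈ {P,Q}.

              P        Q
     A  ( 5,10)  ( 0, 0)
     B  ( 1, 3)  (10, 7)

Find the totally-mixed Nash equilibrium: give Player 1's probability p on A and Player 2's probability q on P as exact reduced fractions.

(p,q) = (2/7, 5/7)

P1 indiff ⇒ q·5+(1-q)·0 = q·1+(1-q)·10 ⇒ q(4) = (1-q)(10) ⇒ q = 5/7
P2 indiff ⇒ p·10+(1-p)·3 = p·0+(1-p)·7 ⇒ p(10) = (1-p)(4) ⇒ p = 2/7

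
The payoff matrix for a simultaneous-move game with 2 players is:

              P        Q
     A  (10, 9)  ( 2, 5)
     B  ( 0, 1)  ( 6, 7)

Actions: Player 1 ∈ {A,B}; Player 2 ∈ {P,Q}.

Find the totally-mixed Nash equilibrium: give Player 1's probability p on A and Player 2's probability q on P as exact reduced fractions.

P1 mixes 3/5 on A; P2 mixes 2/7 on P

P1 indiff ⇒ q·10+(1-q)·2 = q·0+(1-q)·6 ⇒ q(10) = (1-q)(4) ⇒ q = 2/7
P2 indiff ⇒ p·9+(1-p)·1 = p·5+(1-p)·7 ⇒ p(4) = (1-p)(6) ⇒ p = 3/5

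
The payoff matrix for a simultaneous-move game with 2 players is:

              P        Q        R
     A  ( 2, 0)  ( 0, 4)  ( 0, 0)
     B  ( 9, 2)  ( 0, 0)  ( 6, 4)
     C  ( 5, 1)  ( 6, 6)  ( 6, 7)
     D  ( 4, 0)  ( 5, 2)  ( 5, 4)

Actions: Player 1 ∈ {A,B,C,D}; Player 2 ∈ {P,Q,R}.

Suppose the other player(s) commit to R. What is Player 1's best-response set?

u_1(A vs R) = 0
u_1(B vs R) = 6
u_1(C vs R) = 6
u_1(D vs R) = 5
max payoff 6 at {B,C}

BR_1 = {B,C}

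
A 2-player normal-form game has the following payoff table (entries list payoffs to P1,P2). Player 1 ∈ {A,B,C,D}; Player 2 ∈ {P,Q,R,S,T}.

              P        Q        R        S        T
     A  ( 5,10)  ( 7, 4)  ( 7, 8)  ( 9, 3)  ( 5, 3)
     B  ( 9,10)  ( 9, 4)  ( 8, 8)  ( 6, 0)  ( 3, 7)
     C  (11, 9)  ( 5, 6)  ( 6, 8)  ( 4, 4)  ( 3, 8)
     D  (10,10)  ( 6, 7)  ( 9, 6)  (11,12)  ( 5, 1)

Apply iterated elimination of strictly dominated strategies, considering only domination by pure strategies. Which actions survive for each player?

P2 drop Q (P beats it: A:10>4 B:10>4 C:9>6 D:10>7)
P1 drop B (D beats it: P:10>9 R:9>8 S:11>6 T:5>3)
P2 drop R (P beats it: A:10>8 C:9>8 D:10>6)
P2 drop T (P beats it: A:10>3 C:9>8 D:10>1)
P1 drop A (D beats it: P:10>5 S:11>9)
P1→{C,D} P2→{P,S}

Remaining: P1:{C,D} P2:{P,S}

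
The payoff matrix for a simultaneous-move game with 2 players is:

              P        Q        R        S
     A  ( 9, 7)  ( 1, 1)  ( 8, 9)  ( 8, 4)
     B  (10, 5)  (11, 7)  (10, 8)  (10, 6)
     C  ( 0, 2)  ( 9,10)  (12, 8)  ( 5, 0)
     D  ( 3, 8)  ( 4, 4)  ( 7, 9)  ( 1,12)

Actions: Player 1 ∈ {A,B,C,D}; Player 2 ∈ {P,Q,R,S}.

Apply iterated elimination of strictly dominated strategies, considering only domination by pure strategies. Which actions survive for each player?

P1 drop A (B beats it: P:10>9 Q:11>1 R:10>8 S:10>8)
P1 drop D (B beats it: P:10>3 Q:11>4 R:10>7 S:10>1)
P2 drop P (Q beats it: B:7>5 C:10>2)
P2 drop S (Q beats it: B:7>6 C:10>0)
P1→{B,C} P2→{Q,R}

Remaining: P1:{B,C} P2:{Q,R}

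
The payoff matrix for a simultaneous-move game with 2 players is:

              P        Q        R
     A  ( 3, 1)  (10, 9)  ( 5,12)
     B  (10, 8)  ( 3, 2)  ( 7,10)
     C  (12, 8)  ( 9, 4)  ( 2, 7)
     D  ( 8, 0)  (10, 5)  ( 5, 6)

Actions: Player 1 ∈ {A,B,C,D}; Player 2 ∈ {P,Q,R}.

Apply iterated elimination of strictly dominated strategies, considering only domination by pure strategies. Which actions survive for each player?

P2 drop Q (R beats it: A:12>9 B:10>2 C:7>4 D:6>5)
P1 drop A (B beats it: P:10>3 R:7>5)
P1 drop D (B beats it: P:10>8 R:7>5)
P1→{B,C} P2→{P,R}

IESDS → P1:{B,C} P2:{P,R}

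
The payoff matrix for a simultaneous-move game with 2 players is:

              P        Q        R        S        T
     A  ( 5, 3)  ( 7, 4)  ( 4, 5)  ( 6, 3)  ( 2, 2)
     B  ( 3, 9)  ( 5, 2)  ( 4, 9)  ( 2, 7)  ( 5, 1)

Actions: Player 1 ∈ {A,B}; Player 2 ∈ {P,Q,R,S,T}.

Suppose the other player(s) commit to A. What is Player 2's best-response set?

u_2(P vs A) = 3
u_2(Q vs A) = 4
u_2(R vs A) = 5
u_2(S vs A) = 3
u_2(T vs A) = 2
max payoff 5 at {R}

BR_2 = {R}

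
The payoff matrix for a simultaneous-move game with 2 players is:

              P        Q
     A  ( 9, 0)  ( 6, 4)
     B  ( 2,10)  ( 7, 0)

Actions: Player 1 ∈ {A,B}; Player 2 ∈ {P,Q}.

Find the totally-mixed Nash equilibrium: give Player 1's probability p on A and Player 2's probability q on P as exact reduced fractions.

P1 mixes 5/7 on A; P2 mixes 1/8 on P

P1 indiff ⇒ q·9+(1-q)·6 = q·2+(1-q)·7 ⇒ q(7) = (1-q)(1) ⇒ q = 1/8
P2 indiff ⇒ p·0+(1-p)·10 = p·4+(1-p)·0 ⇒ p(-4) = (1-p)(-10) ⇒ p = 5/7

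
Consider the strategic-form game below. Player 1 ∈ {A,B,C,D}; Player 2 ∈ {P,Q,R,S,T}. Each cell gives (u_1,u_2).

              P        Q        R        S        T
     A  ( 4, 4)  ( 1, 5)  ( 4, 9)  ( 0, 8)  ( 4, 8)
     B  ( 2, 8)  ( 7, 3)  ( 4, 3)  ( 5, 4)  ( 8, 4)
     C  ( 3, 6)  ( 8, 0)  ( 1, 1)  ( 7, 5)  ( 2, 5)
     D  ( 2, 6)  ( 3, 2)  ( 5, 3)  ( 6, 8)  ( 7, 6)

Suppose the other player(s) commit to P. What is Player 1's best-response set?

u_1(A vs P) = 4
u_1(B vs P) = 2
u_1(C vs P) = 3
u_1(D vs P) = 2
max payoff 4 at {A}

BR_1 = {A}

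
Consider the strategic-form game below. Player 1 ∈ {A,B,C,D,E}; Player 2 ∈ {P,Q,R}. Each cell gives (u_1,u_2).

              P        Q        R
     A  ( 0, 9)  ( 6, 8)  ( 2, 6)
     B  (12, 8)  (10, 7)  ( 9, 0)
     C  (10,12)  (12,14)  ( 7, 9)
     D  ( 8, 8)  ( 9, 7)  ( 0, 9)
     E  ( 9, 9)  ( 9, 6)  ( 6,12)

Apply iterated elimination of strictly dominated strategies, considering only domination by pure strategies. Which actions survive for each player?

IESDS → P1:{B,C} P2:{P,Q}

P1 drop A (B beats it: P:12>0 Q:10>6 R:9>2)
P1 drop D (B beats it: P:12>8 Q:10>9 R:9>0)
P1 drop E (B beats it: P:12>9 Q:10>9 R:9>6)
P2 drop R (P beats it: B:8>0 C:12>9)
P1→{B,C} P2→{P,Q}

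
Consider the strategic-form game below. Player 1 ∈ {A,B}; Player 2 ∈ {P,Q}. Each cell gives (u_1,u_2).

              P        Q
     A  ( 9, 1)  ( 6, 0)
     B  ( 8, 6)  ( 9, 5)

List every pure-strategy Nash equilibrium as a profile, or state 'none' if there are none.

(A,P): NE
(A,Q): not NE [P1→B gives 9>6; P2→P gives 1>0]
(B,P): not NE [P1→A gives 9>8]
(B,Q): not NE [P2→P gives 6>5]

NE set: (A,P)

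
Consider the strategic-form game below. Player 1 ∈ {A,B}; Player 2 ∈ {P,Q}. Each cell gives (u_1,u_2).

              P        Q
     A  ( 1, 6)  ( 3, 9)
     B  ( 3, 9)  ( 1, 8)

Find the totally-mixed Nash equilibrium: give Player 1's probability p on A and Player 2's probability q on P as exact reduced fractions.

p=1/4, q=1/2

P1 indiff ⇒ q·1+(1-q)·3 = q·3+(1-q)·1 ⇒ q(-2) = (1-q)(-2) ⇒ q = 1/2
P2 indiff ⇒ p·6+(1-p)·9 = p·9+(1-p)·8 ⇒ p(-3) = (1-p)(-1) ⇒ p = 1/4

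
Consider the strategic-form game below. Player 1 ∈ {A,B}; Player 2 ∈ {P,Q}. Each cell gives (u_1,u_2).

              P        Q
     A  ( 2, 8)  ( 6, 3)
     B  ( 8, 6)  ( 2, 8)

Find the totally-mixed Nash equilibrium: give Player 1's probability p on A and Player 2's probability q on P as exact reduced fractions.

P1 indiff ⇒ q·2+(1-q)·6 = q·8+(1-q)·2 ⇒ q(-6) = (1-q)(-4) ⇒ q = 2/5
P2 indiff ⇒ p·8+(1-p)·6 = p·3+(1-p)·8 ⇒ p(5) = (1-p)(2) ⇒ p = 2/7

P1 mixes 2/7 on A; P2 mixes 2/5 on P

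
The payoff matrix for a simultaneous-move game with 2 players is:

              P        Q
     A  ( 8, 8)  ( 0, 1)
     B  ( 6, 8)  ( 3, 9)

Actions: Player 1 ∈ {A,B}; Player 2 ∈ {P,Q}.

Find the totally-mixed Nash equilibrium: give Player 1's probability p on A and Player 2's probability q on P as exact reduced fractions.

P1 indiff ⇒ q·8+(1-q)·0 = q·6+(1-q)·3 ⇒ q(2) = (1-q)(3) ⇒ q = 3/5
P2 indiff ⇒ p·8+(1-p)·8 = p·1+(1-p)·9 ⇒ p(7) = (1-p)(1) ⇒ p = 1/8

p=1/8, q=3/5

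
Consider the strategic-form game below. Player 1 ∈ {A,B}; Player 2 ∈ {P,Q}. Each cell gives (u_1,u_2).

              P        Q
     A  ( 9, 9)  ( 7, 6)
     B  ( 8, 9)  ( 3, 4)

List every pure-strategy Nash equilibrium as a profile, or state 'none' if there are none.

NE set: (A,P)

(A,P): NE
(A,Q): not NE [P2→P gives 9>6]
(B,P): not NE [P1→A gives 9>8]
(B,Q): not NE [P1→A gives 7>3; P2→P gives 9>4]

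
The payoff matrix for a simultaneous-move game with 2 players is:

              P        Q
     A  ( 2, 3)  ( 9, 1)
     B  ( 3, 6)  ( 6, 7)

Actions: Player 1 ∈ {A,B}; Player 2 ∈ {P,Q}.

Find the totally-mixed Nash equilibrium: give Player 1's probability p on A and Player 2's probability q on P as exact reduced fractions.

P1 indiff ⇒ q·2+(1-q)·9 = q·3+(1-q)·6 ⇒ q(-1) = (1-q)(-3) ⇒ q = 3/4
P2 indiff ⇒ p·3+(1-p)·6 = p·1+(1-p)·7 ⇒ p(2) = (1-p)(1) ⇒ p = 1/3

P1 mixes 1/3 on A; P2 mixes 3/4 on P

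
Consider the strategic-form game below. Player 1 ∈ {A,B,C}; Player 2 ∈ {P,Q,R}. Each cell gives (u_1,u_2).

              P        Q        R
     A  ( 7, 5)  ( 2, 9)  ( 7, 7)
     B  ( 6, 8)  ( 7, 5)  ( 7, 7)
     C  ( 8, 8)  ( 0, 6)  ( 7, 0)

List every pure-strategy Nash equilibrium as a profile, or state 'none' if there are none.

PSNE = {(C,P)}

(A,P): not NE [P1→C gives 8>7; P2→Q gives 9>5]
(A,Q): not NE [P1→B gives 7>2]
(A,R): not NE [P2→Q gives 9>7]
(B,P): not NE [P1→C gives 8>6]
(B,Q): not NE [P2→P gives 8>5]
(B,R): not NE [P2→P gives 8>7]
(C,P): NE
(C,Q): not NE [P1→B gives 7>0; P2→P gives 8>6]
(C,R): not NE [P2→P gives 8>0]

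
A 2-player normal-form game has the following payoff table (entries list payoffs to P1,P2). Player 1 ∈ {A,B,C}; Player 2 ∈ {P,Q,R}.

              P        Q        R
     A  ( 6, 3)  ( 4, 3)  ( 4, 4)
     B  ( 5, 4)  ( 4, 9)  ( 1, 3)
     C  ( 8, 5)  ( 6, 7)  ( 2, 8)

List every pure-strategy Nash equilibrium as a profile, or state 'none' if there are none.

Nash profiles: (A,R)

(A,P): not NE [P1→C gives 8>6; P2→R gives 4>3]
(A,Q): not NE [P1→C gives 6>4; P2→R gives 4>3]
(A,R): NE
(B,P): not NE [P1→C gives 8>5; P2→Q gives 9>4]
(B,Q): not NE [P1→C gives 6>4]
(B,R): not NE [P1→A gives 4>1; P2→Q gives 9>3]
(C,P): not NE [P2→R gives 8>5]
(C,Q): not NE [P2→R gives 8>7]
(C,R): not NE [P1→A gives 4>2]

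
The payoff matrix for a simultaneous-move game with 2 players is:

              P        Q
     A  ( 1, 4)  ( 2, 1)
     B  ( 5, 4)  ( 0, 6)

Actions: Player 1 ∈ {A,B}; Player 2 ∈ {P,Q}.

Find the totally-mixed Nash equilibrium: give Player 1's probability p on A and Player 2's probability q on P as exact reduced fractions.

p=2/5, q=1/3

P1 indiff ⇒ q·1+(1-q)·2 = q·5+(1-q)·0 ⇒ q(-4) = (1-q)(-2) ⇒ q = 1/3
P2 indiff ⇒ p·4+(1-p)·4 = p·1+(1-p)·6 ⇒ p(3) = (1-p)(2) ⇒ p = 2/5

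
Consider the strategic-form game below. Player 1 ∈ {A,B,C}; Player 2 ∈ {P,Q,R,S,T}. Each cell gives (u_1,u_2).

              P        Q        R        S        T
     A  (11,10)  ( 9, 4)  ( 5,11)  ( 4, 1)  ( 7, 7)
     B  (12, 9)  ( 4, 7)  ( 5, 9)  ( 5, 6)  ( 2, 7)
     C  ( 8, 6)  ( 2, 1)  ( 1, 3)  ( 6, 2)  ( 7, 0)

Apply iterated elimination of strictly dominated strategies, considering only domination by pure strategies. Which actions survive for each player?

P2 drop Q (P beats it: A:10>4 B:9>7 C:6>1)
P2 drop S (P beats it: A:10>1 B:9>6 C:6>2)
P2 drop T (P beats it: A:10>7 B:9>7 C:6>0)
P1 drop C (A beats it: P:11>8 R:5>1)
P1→{A,B} P2→{P,R}

IESDS → P1:{A,B} P2:{P,R}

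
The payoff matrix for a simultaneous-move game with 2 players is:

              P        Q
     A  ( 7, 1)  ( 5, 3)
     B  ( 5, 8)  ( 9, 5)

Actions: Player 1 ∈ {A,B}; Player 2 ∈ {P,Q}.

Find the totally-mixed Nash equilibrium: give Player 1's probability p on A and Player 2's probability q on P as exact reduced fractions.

P1 indiff ⇒ q·7+(1-q)·5 = q·5+(1-q)·9 ⇒ q(2) = (1-q)(4) ⇒ q = 2/3
P2 indiff ⇒ p·1+(1-p)·8 = p·3+(1-p)·5 ⇒ p(-2) = (1-p)(-3) ⇒ p = 3/5

p=3/5, q=2/3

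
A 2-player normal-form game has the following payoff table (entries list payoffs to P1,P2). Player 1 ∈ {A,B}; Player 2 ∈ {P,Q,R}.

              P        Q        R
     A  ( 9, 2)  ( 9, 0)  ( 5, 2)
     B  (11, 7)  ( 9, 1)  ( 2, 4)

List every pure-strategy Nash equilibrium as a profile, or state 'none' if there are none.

(A,P): not NE [P1→B gives 11>9]
(A,Q): not NE [P2→R gives 2>0]
(A,R): NE
(B,P): NE
(B,Q): not NE [P2→P gives 7>1]
(B,R): not NE [P1→A gives 5>2; P2→P gives 7>4]

Nash profiles: (A,R), (B,P)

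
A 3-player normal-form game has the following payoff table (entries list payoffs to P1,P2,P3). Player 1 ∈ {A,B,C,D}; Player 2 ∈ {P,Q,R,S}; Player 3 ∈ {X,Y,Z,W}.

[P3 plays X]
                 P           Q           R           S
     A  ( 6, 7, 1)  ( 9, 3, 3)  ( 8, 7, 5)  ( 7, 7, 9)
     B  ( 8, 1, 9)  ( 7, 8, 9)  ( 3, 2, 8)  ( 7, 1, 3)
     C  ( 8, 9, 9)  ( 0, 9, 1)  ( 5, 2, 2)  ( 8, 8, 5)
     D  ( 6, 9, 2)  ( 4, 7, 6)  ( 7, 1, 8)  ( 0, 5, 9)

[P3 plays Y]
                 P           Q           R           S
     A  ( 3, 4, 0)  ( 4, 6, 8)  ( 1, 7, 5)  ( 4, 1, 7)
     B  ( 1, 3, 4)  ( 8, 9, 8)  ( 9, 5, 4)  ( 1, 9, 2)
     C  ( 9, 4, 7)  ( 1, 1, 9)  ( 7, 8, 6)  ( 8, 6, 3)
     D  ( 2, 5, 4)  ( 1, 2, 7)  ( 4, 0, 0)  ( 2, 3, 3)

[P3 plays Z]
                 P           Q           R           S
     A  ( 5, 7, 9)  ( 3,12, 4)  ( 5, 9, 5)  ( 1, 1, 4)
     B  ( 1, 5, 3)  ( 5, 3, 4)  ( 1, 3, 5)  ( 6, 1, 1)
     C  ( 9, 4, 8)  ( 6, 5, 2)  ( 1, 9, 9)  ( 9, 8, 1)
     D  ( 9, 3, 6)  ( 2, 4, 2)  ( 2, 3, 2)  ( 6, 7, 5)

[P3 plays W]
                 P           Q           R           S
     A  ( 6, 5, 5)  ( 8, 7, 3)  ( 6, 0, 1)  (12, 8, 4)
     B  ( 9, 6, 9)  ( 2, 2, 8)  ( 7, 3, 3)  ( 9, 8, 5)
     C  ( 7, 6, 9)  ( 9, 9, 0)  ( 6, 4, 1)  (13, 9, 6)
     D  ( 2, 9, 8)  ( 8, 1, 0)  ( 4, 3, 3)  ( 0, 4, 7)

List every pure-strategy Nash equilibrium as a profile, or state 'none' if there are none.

Nash profiles: (A,R,X), (C,P,X), (C,S,W)

(A,P,X): not NE [P1→C gives 8>6; P3→Z gives 9>1]
(A,P,Y): not NE [P1→C gives 9>3; P2→R gives 7>4; P3→Z gives 9>0]
(A,P,Z): not NE [P1→D gives 9>5; P2→Q gives 12>7]
(A,P,W): not NE [P1→B gives 9>6; P2→S gives 8>5; P3→Z gives 9>5]
(A,Q,X): not NE [P2→S gives 7>3; P3→Y gives 8>3]
(A,Q,Y): not NE [P1→B gives 8>4; P2→R gives 7>6]
(A,Q,Z): not NE [P1→C gives 6>3; P3→Y gives 8>4]
(A,Q,W): not NE [P1→C gives 9>8; P2→S gives 8>7; P3→Y gives 8>3]
(A,R,X): NE
(A,R,Y): not NE [P1→B gives 9>1]
(A,R,Z): not NE [P2→Q gives 12>9]
(A,R,W): not NE [P1→B gives 7>6; P2→S gives 8>0; P3→Z gives 5>1]
(A,S,X): not NE [P1→C gives 8>7]
(A,S,Y): not NE [P1→C gives 8>4; P2→R gives 7>1; P3→X gives 9>7]
(A,S,Z): not NE [P1→C gives 9>1; P2→Q gives 12>1; P3→X gives 9>4]
(A,S,W): not NE [P1→C gives 13>12; P3→X gives 9>4]
(B,P,X): not NE [P2→Q gives 8>1]
(B,P,Y): not NE [P1→C gives 9>1; P2→S gives 9>3; P3→W gives 9>4]
(B,P,Z): not NE [P1→D gives 9>1; P3→W gives 9>3]
(B,P,W): not NE [P2→S gives 8>6]
(B,Q,X): not NE [P1→A gives 9>7]
(B,Q,Y): not NE [P3→X gives 9>8]
(B,Q,Z): not NE [P1→C gives 6>5; P2→P gives 5>3; P3→X gives 9>4]
(B,Q,W): not NE [P1→C gives 9>2; P2→S gives 8>2; P3→X gives 9>8]
(B,R,X): not NE [P1→A gives 8>3; P2→Q gives 8>2]
(B,R,Y): not NE [P2→S gives 9>5; P3→X gives 8>4]
(B,R,Z): not NE [P1→A gives 5>1; P2→P gives 5>3; P3→X gives 8>5]
(B,R,W): not NE [P2→S gives 8>3; P3→X gives 8>3]
(B,S,X): not NE [P1→C gives 8>7; P2→Q gives 8>1; P3→W gives 5>3]
(B,S,Y): not NE [P1→C gives 8>1; P3→W gives 5>2]
(B,S,Z): not NE [P1→C gives 9>6; P2→P gives 5>1; P3→W gives 5>1]
(B,S,W): not NE [P1→C gives 13>9]
(C,P,X): NE
(C,P,Y): not NE [P2→R gives 8>4; P3→W gives 9>7]
(C,P,Z): not NE [P2→R gives 9>4; P3→W gives 9>8]
(C,P,W): not NE [P1→B gives 9>7; P2→S gives 9>6]
(C,Q,X): not NE [P1→A gives 9>0; P3→Y gives 9>1]
(C,Q,Y): not NE [P1→B gives 8>1; P2→R gives 8>1]
(C,Q,Z): not NE [P2→R gives 9>5; P3→Y gives 9>2]
(C,Q,W): not NE [P3→Y gives 9>0]
(C,R,X): not NE [P1→A gives 8>5; P2→Q gives 9>2; P3→Z gives 9>2]
(C,R,Y): not NE [P1→B gives 9>7; P3→Z gives 9>6]
(C,R,Z): not NE [P1→A gives 5>1]
(C,R,W): not NE [P1→B gives 7>6; P2→S gives 9>4; P3→Z gives 9>1]
(C,S,X): not NE [P2→Q gives 9>8; P3→W gives 6>5]
(C,S,Y): not NE [P2→R gives 8>6; P3→W gives 6>3]
(C,S,Z): not NE [P2→R gives 9>8; P3→W gives 6>1]
(C,S,W): NE
(D,P,X): not NE [P1→C gives 8>6; P3→W gives 8>2]
(D,P,Y): not NE [P1→C gives 9>2; P3→W gives 8>4]
(D,P,Z): not NE [P2→S gives 7>3; P3→W gives 8>6]
(D,P,W): not NE [P1→B gives 9>2]
(D,Q,X): not NE [P1→A gives 9>4; P2→P gives 9>7; P3→Y gives 7>6]
(D,Q,Y): not NE [P1→B gives 8>1; P2→P gives 5>2]
(D,Q,Z): not NE [P1→C gives 6>2; P2→S gives 7>4; P3→Y gives 7>2]
(D,Q,W): not NE [P1→C gives 9>8; P2→P gives 9>1; P3→Y gives 7>0]
(D,R,X): not NE [P1→A gives 8>7; P2→P gives 9>1]
(D,R,Y): not NE [P1→B gives 9>4; P2→P gives 5>0; P3→X gives 8>0]
(D,R,Z): not NE [P1→A gives 5>2; P2→S gives 7>3; P3→X gives 8>2]
(D,R,W): not NE [P1→B gives 7>4; P2→P gives 9>3; P3→X gives 8>3]
(D,S,X): not NE [P1→C gives 8>0; P2→P gives 9>5]
(D,S,Y): not NE [P1→C gives 8>2; P2→P gives 5>3; P3→X gives 9>3]
(D,S,Z): not NE [P1→C gives 9>6; P3→X gives 9>5]
(D,S,W): not NE [P1→C gives 13>0; P2→P gives 9>4; P3→X gives 9>7]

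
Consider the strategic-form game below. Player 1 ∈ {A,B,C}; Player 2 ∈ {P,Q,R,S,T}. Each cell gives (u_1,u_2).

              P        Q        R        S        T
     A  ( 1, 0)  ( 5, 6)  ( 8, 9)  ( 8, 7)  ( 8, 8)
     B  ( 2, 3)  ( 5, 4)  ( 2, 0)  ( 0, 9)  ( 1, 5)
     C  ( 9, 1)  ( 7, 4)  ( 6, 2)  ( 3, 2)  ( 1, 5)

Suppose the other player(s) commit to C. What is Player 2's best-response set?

u_2(P vs C) = 1
u_2(Q vs C) = 4
u_2(R vs C) = 2
u_2(S vs C) = 2
u_2(T vs C) = 5
max payoff 5 at {T}

BR_2 = {T}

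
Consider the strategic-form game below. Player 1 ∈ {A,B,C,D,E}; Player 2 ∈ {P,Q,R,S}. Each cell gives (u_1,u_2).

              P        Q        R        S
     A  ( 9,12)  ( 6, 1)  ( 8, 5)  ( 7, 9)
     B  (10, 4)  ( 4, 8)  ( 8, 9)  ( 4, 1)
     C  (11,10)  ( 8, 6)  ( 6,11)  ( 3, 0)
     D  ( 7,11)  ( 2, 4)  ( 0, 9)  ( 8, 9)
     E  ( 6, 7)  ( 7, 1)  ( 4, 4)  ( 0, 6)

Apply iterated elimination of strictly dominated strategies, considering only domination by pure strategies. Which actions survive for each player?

Survivors P1:{A,B,C} P2:{P,R}

P1 drop E (C beats it: P:11>6 Q:8>7 R:6>4 S:3>0)
P2 drop Q (R beats it: A:5>1 B:9>8 C:11>6 D:9>4)
P2 drop S (P beats it: A:12>9 B:4>1 C:10>0 D:11>9)
P1 drop D (A beats it: P:9>7 R:8>0)
P1→{A,B,C} P2→{P,R}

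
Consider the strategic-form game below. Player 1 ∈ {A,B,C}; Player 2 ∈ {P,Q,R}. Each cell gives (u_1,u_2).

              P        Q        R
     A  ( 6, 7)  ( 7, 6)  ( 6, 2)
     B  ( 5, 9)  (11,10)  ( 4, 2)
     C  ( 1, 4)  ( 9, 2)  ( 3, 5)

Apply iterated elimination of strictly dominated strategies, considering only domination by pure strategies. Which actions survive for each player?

P1 drop C (B beats it: P:5>1 Q:11>9 R:4>3)
P2 drop R (P beats it: A:7>2 B:9>2)
P1→{A,B} P2→{P,Q}

IESDS → P1:{A,B} P2:{P,Q}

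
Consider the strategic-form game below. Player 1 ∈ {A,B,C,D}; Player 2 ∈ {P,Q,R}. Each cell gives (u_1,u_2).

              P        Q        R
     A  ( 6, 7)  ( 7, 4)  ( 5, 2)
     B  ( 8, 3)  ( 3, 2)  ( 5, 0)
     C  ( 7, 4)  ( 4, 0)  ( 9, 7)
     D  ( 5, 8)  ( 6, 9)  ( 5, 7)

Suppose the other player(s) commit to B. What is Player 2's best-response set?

u_2(P vs B) = 3
u_2(Q vs B) = 2
u_2(R vs B) = 0
max payoff 3 at {P}

argmax u_2 = {P}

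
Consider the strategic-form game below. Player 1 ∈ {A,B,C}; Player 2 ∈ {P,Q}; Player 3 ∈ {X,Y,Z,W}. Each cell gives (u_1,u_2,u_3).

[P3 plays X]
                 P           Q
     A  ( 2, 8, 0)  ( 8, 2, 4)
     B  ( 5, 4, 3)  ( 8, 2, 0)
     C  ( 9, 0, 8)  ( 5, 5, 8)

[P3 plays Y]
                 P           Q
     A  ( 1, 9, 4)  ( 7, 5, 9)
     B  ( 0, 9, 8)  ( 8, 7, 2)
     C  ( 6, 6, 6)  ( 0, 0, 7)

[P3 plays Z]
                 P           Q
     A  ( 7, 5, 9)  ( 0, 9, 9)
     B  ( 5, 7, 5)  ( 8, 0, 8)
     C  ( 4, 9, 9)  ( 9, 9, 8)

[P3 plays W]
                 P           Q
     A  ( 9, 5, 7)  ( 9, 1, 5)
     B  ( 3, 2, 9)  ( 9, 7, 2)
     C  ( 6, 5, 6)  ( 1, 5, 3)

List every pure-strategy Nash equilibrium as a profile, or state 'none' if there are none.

Nash profiles: (C,Q,Z)

(A,P,X): not NE [P1→C gives 9>2; P3→Z gives 9>0]
(A,P,Y): not NE [P1→C gives 6>1; P3→Z gives 9>4]
(A,P,Z): not NE [P2→Q gives 9>5]
(A,P,W): not NE [P3→Z gives 9>7]
(A,Q,X): not NE [P2→P gives 8>2; P3→Z gives 9>4]
(A,Q,Y): not NE [P1→B gives 8>7; P2→P gives 9>5]
(A,Q,Z): not NE [P1→C gives 9>0]
(A,Q,W): not NE [P2→P gives 5>1; P3→Z gives 9>5]
(B,P,X): not NE [P1→C gives 9>5; P3→W gives 9>3]
(B,P,Y): not NE [P1→C gives 6>0; P3→W gives 9>8]
(B,P,Z): not NE [P1→A gives 7>5; P3→W gives 9>5]
(B,P,W): not NE [P1→A gives 9>3; P2→Q gives 7>2]
(B,Q,X): not NE [P2→P gives 4>2; P3→Z gives 8>0]
(B,Q,Y): not NE [P2→P gives 9>7; P3→Z gives 8>2]
(B,Q,Z): not NE [P1→C gives 9>8; P2→P gives 7>0]
(B,Q,W): not NE [P3→Z gives 8>2]
(C,P,X): not NE [P2→Q gives 5>0; P3→Z gives 9>8]
(C,P,Y): not NE [P3→Z gives 9>6]
(C,P,Z): not NE [P1→A gives 7>4]
(C,P,W): not NE [P1→A gives 9>6; P3→Z gives 9>6]
(C,Q,X): not NE [P1→B gives 8>5]
(C,Q,Y): not NE [P1→B gives 8>0; P2→P gives 6>0; P3→Z gives 8>7]
(C,Q,Z): NE
(C,Q,W): not NE [P1→B gives 9>1; P3→Z gives 8>3]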